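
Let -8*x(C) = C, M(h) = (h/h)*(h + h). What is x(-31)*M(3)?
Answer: 93/4 ≈ 23.250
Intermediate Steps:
M(h) = 2*h (M(h) = 1*(2*h) = 2*h)
x(C) = -C/8
x(-31)*M(3) = (-⅛*(-31))*(2*3) = (31/8)*6 = 93/4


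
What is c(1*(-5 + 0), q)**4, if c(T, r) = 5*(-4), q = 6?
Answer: 160000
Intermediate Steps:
c(T, r) = -20
c(1*(-5 + 0), q)**4 = (-20)**4 = 160000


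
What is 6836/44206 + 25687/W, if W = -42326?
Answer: -423089493/935531578 ≈ -0.45224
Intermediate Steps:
6836/44206 + 25687/W = 6836/44206 + 25687/(-42326) = 6836*(1/44206) + 25687*(-1/42326) = 3418/22103 - 25687/42326 = -423089493/935531578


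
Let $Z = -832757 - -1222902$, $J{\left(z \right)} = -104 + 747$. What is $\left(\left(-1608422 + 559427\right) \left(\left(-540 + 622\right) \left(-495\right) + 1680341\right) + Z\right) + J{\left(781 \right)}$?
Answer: $-1720090209457$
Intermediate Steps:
$J{\left(z \right)} = 643$
$Z = 390145$ ($Z = -832757 + 1222902 = 390145$)
$\left(\left(-1608422 + 559427\right) \left(\left(-540 + 622\right) \left(-495\right) + 1680341\right) + Z\right) + J{\left(781 \right)} = \left(\left(-1608422 + 559427\right) \left(\left(-540 + 622\right) \left(-495\right) + 1680341\right) + 390145\right) + 643 = \left(- 1048995 \left(82 \left(-495\right) + 1680341\right) + 390145\right) + 643 = \left(- 1048995 \left(-40590 + 1680341\right) + 390145\right) + 643 = \left(\left(-1048995\right) 1639751 + 390145\right) + 643 = \left(-1720090600245 + 390145\right) + 643 = -1720090210100 + 643 = -1720090209457$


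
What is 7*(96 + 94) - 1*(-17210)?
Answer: 18540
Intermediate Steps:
7*(96 + 94) - 1*(-17210) = 7*190 + 17210 = 1330 + 17210 = 18540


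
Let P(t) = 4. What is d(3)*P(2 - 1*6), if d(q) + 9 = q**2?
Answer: 0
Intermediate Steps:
d(q) = -9 + q**2
d(3)*P(2 - 1*6) = (-9 + 3**2)*4 = (-9 + 9)*4 = 0*4 = 0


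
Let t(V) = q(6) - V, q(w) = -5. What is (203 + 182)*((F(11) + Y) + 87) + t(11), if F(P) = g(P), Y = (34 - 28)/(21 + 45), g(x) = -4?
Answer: 31974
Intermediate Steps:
Y = 1/11 (Y = 6/66 = 6*(1/66) = 1/11 ≈ 0.090909)
F(P) = -4
t(V) = -5 - V
(203 + 182)*((F(11) + Y) + 87) + t(11) = (203 + 182)*((-4 + 1/11) + 87) + (-5 - 1*11) = 385*(-43/11 + 87) + (-5 - 11) = 385*(914/11) - 16 = 31990 - 16 = 31974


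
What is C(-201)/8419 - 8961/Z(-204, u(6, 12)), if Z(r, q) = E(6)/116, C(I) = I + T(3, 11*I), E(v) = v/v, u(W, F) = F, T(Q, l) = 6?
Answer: -8751348639/8419 ≈ -1.0395e+6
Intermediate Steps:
E(v) = 1
C(I) = 6 + I (C(I) = I + 6 = 6 + I)
Z(r, q) = 1/116
C(-201)/8419 - 8961/Z(-204, u(6, 12)) = (6 - 201)/8419 - 8961/1/116 = -195*1/8419 - 8961*116 = -195/8419 - 1039476 = -8751348639/8419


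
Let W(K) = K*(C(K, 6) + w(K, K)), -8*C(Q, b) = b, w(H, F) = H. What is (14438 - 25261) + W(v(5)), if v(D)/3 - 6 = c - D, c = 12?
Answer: -37325/4 ≈ -9331.3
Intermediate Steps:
v(D) = 54 - 3*D (v(D) = 18 + 3*(12 - D) = 18 + (36 - 3*D) = 54 - 3*D)
C(Q, b) = -b/8
W(K) = K*(-¾ + K) (W(K) = K*(-⅛*6 + K) = K*(-¾ + K))
(14438 - 25261) + W(v(5)) = (14438 - 25261) + (54 - 3*5)*(-3 + 4*(54 - 3*5))/4 = -10823 + (54 - 15)*(-3 + 4*(54 - 15))/4 = -10823 + (¼)*39*(-3 + 4*39) = -10823 + (¼)*39*(-3 + 156) = -10823 + (¼)*39*153 = -10823 + 5967/4 = -37325/4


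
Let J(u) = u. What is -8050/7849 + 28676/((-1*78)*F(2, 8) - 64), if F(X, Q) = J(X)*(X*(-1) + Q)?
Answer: -58281981/1962250 ≈ -29.702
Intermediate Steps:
F(X, Q) = X*(Q - X) (F(X, Q) = X*(X*(-1) + Q) = X*(-X + Q) = X*(Q - X))
-8050/7849 + 28676/((-1*78)*F(2, 8) - 64) = -8050/7849 + 28676/((-1*78)*(2*(8 - 1*2)) - 64) = -8050*1/7849 + 28676/(-156*(8 - 2) - 64) = -8050/7849 + 28676/(-156*6 - 64) = -8050/7849 + 28676/(-78*12 - 64) = -8050/7849 + 28676/(-936 - 64) = -8050/7849 + 28676/(-1000) = -8050/7849 + 28676*(-1/1000) = -8050/7849 - 7169/250 = -58281981/1962250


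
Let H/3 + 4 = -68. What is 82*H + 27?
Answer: -17685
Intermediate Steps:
H = -216 (H = -12 + 3*(-68) = -12 - 204 = -216)
82*H + 27 = 82*(-216) + 27 = -17712 + 27 = -17685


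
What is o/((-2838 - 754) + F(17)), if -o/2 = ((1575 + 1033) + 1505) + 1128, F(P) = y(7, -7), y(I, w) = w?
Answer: 10482/3599 ≈ 2.9125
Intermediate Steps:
F(P) = -7
o = -10482 (o = -2*(((1575 + 1033) + 1505) + 1128) = -2*((2608 + 1505) + 1128) = -2*(4113 + 1128) = -2*5241 = -10482)
o/((-2838 - 754) + F(17)) = -10482/((-2838 - 754) - 7) = -10482/(-3592 - 7) = -10482/(-3599) = -10482*(-1/3599) = 10482/3599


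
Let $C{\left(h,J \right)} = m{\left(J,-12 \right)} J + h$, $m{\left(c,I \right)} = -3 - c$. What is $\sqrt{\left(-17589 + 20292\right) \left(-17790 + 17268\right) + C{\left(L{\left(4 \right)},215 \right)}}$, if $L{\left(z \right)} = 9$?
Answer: $i \sqrt{1457827} \approx 1207.4 i$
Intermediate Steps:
$C{\left(h,J \right)} = h + J \left(-3 - J\right)$ ($C{\left(h,J \right)} = \left(-3 - J\right) J + h = J \left(-3 - J\right) + h = h + J \left(-3 - J\right)$)
$\sqrt{\left(-17589 + 20292\right) \left(-17790 + 17268\right) + C{\left(L{\left(4 \right)},215 \right)}} = \sqrt{\left(-17589 + 20292\right) \left(-17790 + 17268\right) + \left(9 - 215 \left(3 + 215\right)\right)} = \sqrt{2703 \left(-522\right) + \left(9 - 215 \cdot 218\right)} = \sqrt{-1410966 + \left(9 - 46870\right)} = \sqrt{-1410966 - 46861} = \sqrt{-1457827} = i \sqrt{1457827}$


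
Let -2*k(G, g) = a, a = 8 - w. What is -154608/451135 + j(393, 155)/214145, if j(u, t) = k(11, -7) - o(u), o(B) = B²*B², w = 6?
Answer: -2152326015933686/19321660915 ≈ -1.1139e+5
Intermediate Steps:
a = 2 (a = 8 - 1*6 = 8 - 6 = 2)
o(B) = B⁴
k(G, g) = -1 (k(G, g) = -½*2 = -1)
j(u, t) = -1 - u⁴
-154608/451135 + j(393, 155)/214145 = -154608/451135 + (-1 - 1*393⁴)/214145 = -154608*1/451135 + (-1 - 1*23854493601)*(1/214145) = -154608/451135 + (-1 - 23854493601)*(1/214145) = -154608/451135 - 23854493602*1/214145 = -154608/451135 - 23854493602/214145 = -2152326015933686/19321660915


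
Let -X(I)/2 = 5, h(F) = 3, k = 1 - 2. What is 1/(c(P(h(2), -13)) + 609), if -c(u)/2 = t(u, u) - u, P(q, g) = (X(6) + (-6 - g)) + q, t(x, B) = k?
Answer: 1/611 ≈ 0.0016367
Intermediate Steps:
k = -1
t(x, B) = -1
X(I) = -10 (X(I) = -2*5 = -10)
P(q, g) = -16 + q - g (P(q, g) = (-10 + (-6 - g)) + q = (-16 - g) + q = -16 + q - g)
c(u) = 2 + 2*u (c(u) = -2*(-1 - u) = 2 + 2*u)
1/(c(P(h(2), -13)) + 609) = 1/((2 + 2*(-16 + 3 - 1*(-13))) + 609) = 1/((2 + 2*(-16 + 3 + 13)) + 609) = 1/((2 + 2*0) + 609) = 1/((2 + 0) + 609) = 1/(2 + 609) = 1/611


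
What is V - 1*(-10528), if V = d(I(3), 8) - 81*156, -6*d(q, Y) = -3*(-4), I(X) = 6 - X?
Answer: -2110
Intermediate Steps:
d(q, Y) = -2 (d(q, Y) = -(-1)*(-4)/2 = -1/6*12 = -2)
V = -12638 (V = -2 - 81*156 = -2 - 12636 = -12638)
V - 1*(-10528) = -12638 - 1*(-10528) = -12638 + 10528 = -2110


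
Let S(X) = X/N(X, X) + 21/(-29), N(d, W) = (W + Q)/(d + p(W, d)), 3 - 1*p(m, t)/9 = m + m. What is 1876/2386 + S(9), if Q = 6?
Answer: -13066921/172985 ≈ -75.538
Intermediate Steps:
p(m, t) = 27 - 18*m (p(m, t) = 27 - 9*(m + m) = 27 - 18*m)
N(d, W) = (6 + W)/(27 + d - 18*W) (N(d, W) = (W + 6)/(d + (27 - 18*W)) = (6 + W)/(27 + d - 18*W))
S(X) = -21/29 + X*(27 - 17*X)/(6 + X) (S(X) = X/(((6 + X)/(27 + X - 18*X))) + 21/(-29) = X/(((6 + X)/(27 - 17*X))) + 21*(-1/29) = X*((27 - 17*X)/(6 + X)) - 21/29 = X*(27 - 17*X)/(6 + X) - 21/29 = -21/29 + X*(27 - 17*X)/(6 + X))
1876/2386 + S(9) = 1876/2386 + (-126 - 493*9² + 762*9)/(29*(6 + 9)) = 1876*(1/2386) + (1/29)*(-126 - 493*81 + 6858)/15 = 938/1193 + (1/29)*(1/15)*(-126 - 39933 + 6858) = 938/1193 + (1/29)*(1/15)*(-33201) = 938/1193 - 11067/145 = -13066921/172985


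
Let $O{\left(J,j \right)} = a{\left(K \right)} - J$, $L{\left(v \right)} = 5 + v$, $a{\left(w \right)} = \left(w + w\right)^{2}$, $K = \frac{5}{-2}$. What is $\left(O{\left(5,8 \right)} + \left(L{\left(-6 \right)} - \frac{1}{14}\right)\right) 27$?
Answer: $\frac{7155}{14} \approx 511.07$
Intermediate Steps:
$K = - \frac{5}{2}$ ($K = 5 \left(- \frac{1}{2}\right) = - \frac{5}{2} \approx -2.5$)
$a{\left(w \right)} = 4 w^{2}$ ($a{\left(w \right)} = \left(2 w\right)^{2} = 4 w^{2}$)
$O{\left(J,j \right)} = 25 - J$ ($O{\left(J,j \right)} = 4 \left(- \frac{5}{2}\right)^{2} - J = 4 \cdot \frac{25}{4} - J = 25 - J$)
$\left(O{\left(5,8 \right)} + \left(L{\left(-6 \right)} - \frac{1}{14}\right)\right) 27 = \left(\left(25 - 5\right) + \left(\left(5 - 6\right) - \frac{1}{14}\right)\right) 27 = \left(\left(25 - 5\right) - \frac{15}{14}\right) 27 = \left(20 - \frac{15}{14}\right) 27 = \frac{265}{14} \cdot 27 = \frac{7155}{14}$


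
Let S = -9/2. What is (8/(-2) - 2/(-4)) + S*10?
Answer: -97/2 ≈ -48.500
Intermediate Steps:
S = -9/2 (S = -9*½ = -9/2 ≈ -4.5000)
(8/(-2) - 2/(-4)) + S*10 = (8/(-2) - 2/(-4)) - 9/2*10 = (8*(-½) - 2*(-¼)) - 45 = (-4 + ½) - 45 = -7/2 - 45 = -97/2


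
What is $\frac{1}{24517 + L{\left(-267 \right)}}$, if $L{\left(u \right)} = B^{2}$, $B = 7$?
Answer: $\frac{1}{24566} \approx 4.0707 \cdot 10^{-5}$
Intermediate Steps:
$L{\left(u \right)} = 49$ ($L{\left(u \right)} = 7^{2} = 49$)
$\frac{1}{24517 + L{\left(-267 \right)}} = \frac{1}{24517 + 49} = \frac{1}{24566}$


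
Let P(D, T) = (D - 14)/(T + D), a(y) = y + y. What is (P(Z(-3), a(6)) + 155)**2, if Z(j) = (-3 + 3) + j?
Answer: 1898884/81 ≈ 23443.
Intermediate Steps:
a(y) = 2*y
Z(j) = j (Z(j) = 0 + j = j)
P(D, T) = (-14 + D)/(D + T)
(P(Z(-3), a(6)) + 155)**2 = ((-14 - 3)/(-3 + 2*6) + 155)**2 = (-17/(-3 + 12) + 155)**2 = (-17/9 + 155)**2 = (1378/9)**2 = 1898884/81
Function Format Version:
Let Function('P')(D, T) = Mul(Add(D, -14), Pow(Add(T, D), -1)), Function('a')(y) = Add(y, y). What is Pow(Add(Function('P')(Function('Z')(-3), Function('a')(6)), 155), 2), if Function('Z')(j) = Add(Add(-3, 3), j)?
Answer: Rational(1898884, 81) ≈ 23443.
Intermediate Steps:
Function('a')(y) = Mul(2, y)
Function('Z')(j) = j (Function('Z')(j) = Add(0, j) = j)
Function('P')(D, T) = Mul(Pow(Add(D, T), -1), Add(-14, D)) (Function('P')(D, T) = Mul(Add(-14, D), Pow(Add(D, T), -1)) = Mul(Pow(Add(D, T), -1), Add(-14, D)))
Pow(Add(Function('P')(Function('Z')(-3), Function('a')(6)), 155), 2) = Pow(Add(Mul(Pow(Add(-3, Mul(2, 6)), -1), Add(-14, -3)), 155), 2) = Pow(Add(Mul(Pow(Add(-3, 12), -1), -17), 155), 2) = Pow(Add(Mul(Pow(9, -1), -17), 155), 2) = Pow(Add(Mul(Rational(1, 9), -17), 155), 2) = Pow(Add(Rational(-17, 9), 155), 2) = Pow(Rational(1378, 9), 2) = Rational(1898884, 81)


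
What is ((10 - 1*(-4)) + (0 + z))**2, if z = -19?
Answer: 25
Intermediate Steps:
((10 - 1*(-4)) + (0 + z))**2 = ((10 - 1*(-4)) + (0 - 19))**2 = ((10 + 4) - 19)**2 = (14 - 19)**2 = (-5)**2 = 25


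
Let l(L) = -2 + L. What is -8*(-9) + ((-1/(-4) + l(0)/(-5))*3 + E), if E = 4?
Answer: 1559/20 ≈ 77.950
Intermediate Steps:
-8*(-9) + ((-1/(-4) + l(0)/(-5))*3 + E) = -8*(-9) + ((-1/(-4) + (-2 + 0)/(-5))*3 + 4) = 72 + ((-1*(-1/4) - 2*(-1/5))*3 + 4) = 72 + ((1/4 + 2/5)*3 + 4) = 72 + ((13/20)*3 + 4) = 72 + (39/20 + 4) = 72 + 119/20 = 1559/20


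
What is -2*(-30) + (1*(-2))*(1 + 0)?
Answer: 58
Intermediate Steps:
-2*(-30) + (1*(-2))*(1 + 0) = 60 - 2*1 = 60 - 2 = 58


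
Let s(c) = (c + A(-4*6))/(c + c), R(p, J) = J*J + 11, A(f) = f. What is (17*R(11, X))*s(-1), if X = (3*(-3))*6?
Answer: 1243975/2 ≈ 6.2199e+5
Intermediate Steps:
X = -54 (X = -9*6 = -54)
R(p, J) = 11 + J² (R(p, J) = J² + 11 = 11 + J²)
s(c) = (-24 + c)/(2*c) (s(c) = (c - 4*6)/(c + c) = (c - 24)/((2*c)) = (-24 + c)*(1/(2*c)) = (-24 + c)/(2*c))
(17*R(11, X))*s(-1) = (17*(11 + (-54)²))*((½)*(-24 - 1)/(-1)) = (17*(11 + 2916))*((½)*(-1)*(-25)) = (17*2927)*(25/2) = 49759*(25/2) = 1243975/2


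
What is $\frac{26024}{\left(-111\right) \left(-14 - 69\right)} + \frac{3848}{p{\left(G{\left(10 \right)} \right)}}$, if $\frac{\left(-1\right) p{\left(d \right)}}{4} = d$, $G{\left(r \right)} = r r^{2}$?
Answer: $\frac{8580547}{4606500} \approx 1.8627$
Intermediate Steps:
$G{\left(r \right)} = r^{3}$
$p{\left(d \right)} = - 4 d$
$\frac{26024}{\left(-111\right) \left(-14 - 69\right)} + \frac{3848}{p{\left(G{\left(10 \right)} \right)}} = \frac{26024}{\left(-111\right) \left(-14 - 69\right)} + \frac{3848}{\left(-4\right) 10^{3}} = \frac{26024}{\left(-111\right) \left(-83\right)} + \frac{3848}{\left(-4\right) 1000} = \frac{26024}{9213} + \frac{3848}{-4000} = 26024 \cdot \frac{1}{9213} + 3848 \left(- \frac{1}{4000}\right) = \frac{26024}{9213} - \frac{481}{500} = \frac{8580547}{4606500}$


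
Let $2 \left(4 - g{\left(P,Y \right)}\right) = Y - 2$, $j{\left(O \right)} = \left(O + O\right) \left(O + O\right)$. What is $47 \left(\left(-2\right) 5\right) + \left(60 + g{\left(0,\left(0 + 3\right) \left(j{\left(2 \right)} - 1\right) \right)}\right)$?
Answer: $- \frac{855}{2} \approx -427.5$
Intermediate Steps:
$j{\left(O \right)} = 4 O^{2}$ ($j{\left(O \right)} = 2 O 2 O = 4 O^{2}$)
$g{\left(P,Y \right)} = 5 - \frac{Y}{2}$ ($g{\left(P,Y \right)} = 4 - \frac{Y - 2}{2} = 4 - \frac{-2 + Y}{2} = 4 - \left(-1 + \frac{Y}{2}\right) = 5 - \frac{Y}{2}$)
$47 \left(\left(-2\right) 5\right) + \left(60 + g{\left(0,\left(0 + 3\right) \left(j{\left(2 \right)} - 1\right) \right)}\right) = 47 \left(\left(-2\right) 5\right) + \left(60 + \left(5 - \frac{\left(0 + 3\right) \left(4 \cdot 2^{2} - 1\right)}{2}\right)\right) = 47 \left(-10\right) + \left(60 + \left(5 - \frac{3 \left(4 \cdot 4 - 1\right)}{2}\right)\right) = -470 + \left(60 + \left(5 - \frac{3 \left(16 - 1\right)}{2}\right)\right) = -470 + \left(60 + \left(5 - \frac{3 \cdot 15}{2}\right)\right) = -470 + \left(60 + \left(5 - \frac{45}{2}\right)\right) = -470 + \left(60 - \frac{35}{2}\right) = -470 + \frac{85}{2} = - \frac{855}{2}$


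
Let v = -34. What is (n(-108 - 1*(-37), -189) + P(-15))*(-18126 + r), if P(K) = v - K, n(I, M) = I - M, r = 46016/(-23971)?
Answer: -43019891838/23971 ≈ -1.7947e+6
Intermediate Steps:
r = -46016/23971 (r = 46016*(-1/23971) = -46016/23971 ≈ -1.9197)
P(K) = -34 - K
(n(-108 - 1*(-37), -189) + P(-15))*(-18126 + r) = (((-108 - 1*(-37)) - 1*(-189)) + (-34 - 1*(-15)))*(-18126 - 46016/23971) = (((-108 + 37) + 189) + (-34 + 15))*(-434544362/23971) = ((-71 + 189) - 19)*(-434544362/23971) = (118 - 19)*(-434544362/23971) = 99*(-434544362/23971) = -43019891838/23971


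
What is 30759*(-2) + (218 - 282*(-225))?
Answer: 2150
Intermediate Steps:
30759*(-2) + (218 - 282*(-225)) = -61518 + (218 + 63450) = -61518 + 63668 = 2150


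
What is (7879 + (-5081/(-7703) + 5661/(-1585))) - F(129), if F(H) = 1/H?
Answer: 12404778314008/1574993895 ≈ 7876.1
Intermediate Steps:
(7879 + (-5081/(-7703) + 5661/(-1585))) - F(129) = (7879 + (-5081/(-7703) + 5661/(-1585))) - 1/129 = (7879 + (-5081*(-1/7703) + 5661*(-1/1585))) - 1*1/129 = (7879 + (5081/7703 - 5661/1585)) - 1/129 = (7879 - 35553298/12209255) - 1/129 = 96161166847/12209255 - 1/129 = 12404778314008/1574993895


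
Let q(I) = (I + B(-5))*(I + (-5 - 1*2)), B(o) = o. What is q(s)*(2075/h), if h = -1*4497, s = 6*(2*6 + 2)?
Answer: -12622225/4497 ≈ -2806.8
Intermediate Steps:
s = 84 (s = 6*(12 + 2) = 6*14 = 84)
h = -4497
q(I) = (-7 + I)*(-5 + I) (q(I) = (I - 5)*(I + (-5 - 1*2)) = (-5 + I)*(I + (-5 - 2)) = (-5 + I)*(I - 7) = (-5 + I)*(-7 + I) = (-7 + I)*(-5 + I))
q(s)*(2075/h) = (35 + 84**2 - 12*84)*(2075/(-4497)) = (35 + 7056 - 1008)*(2075*(-1/4497)) = 6083*(-2075/4497) = -12622225/4497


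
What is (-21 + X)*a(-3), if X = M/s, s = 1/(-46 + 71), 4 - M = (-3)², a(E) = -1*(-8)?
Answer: -1168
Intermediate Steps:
a(E) = 8
M = -5 (M = 4 - 1*(-3)² = 4 - 1*9 = 4 - 9 = -5)
s = 1/25 ≈ 0.040000
X = -125 (X = -5/1/25 = -5*25 = -125)
(-21 + X)*a(-3) = (-21 - 125)*8 = -146*8 = -1168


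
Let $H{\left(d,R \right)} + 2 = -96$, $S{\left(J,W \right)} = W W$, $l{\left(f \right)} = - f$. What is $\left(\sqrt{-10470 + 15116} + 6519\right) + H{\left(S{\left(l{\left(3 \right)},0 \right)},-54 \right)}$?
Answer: $6421 + \sqrt{4646} \approx 6489.2$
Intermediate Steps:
$S{\left(J,W \right)} = W^{2}$
$H{\left(d,R \right)} = -98$ ($H{\left(d,R \right)} = -2 - 96 = -98$)
$\left(\sqrt{-10470 + 15116} + 6519\right) + H{\left(S{\left(l{\left(3 \right)},0 \right)},-54 \right)} = \left(\sqrt{-10470 + 15116} + 6519\right) - 98 = \left(\sqrt{4646} + 6519\right) - 98 = \left(6519 + \sqrt{4646}\right) - 98 = 6421 + \sqrt{4646}$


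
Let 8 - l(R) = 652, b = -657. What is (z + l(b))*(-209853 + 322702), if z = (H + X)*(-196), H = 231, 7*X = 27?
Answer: -5267339924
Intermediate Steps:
X = 27/7 (X = (⅐)*27 = 27/7 ≈ 3.8571)
l(R) = -644 (l(R) = 8 - 1*652 = 8 - 652 = -644)
z = -46032 (z = (231 + 27/7)*(-196) = (1644/7)*(-196) = -46032)
(z + l(b))*(-209853 + 322702) = (-46032 - 644)*(-209853 + 322702) = -46676*112849 = -5267339924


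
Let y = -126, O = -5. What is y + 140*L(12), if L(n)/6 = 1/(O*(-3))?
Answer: -70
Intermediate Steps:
L(n) = ⅖ (L(n) = 6/((-5*(-3))) = 6/15 = 6*(1/15) = ⅖)
y + 140*L(12) = -126 + 140*(⅖) = -126 + 56 = -70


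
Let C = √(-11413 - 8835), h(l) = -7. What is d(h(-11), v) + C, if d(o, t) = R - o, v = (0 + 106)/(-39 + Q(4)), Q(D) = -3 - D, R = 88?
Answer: 95 + 2*I*√5062 ≈ 95.0 + 142.3*I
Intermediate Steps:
v = -53/23 (v = (0 + 106)/(-39 + (-3 - 1*4)) = 106/(-39 + (-3 - 4)) = 106/(-39 - 7) = 106/(-46) = 106*(-1/46) = -53/23 ≈ -2.3043)
d(o, t) = 88 - o
C = 2*I*√5062 (C = √(-20248) = 2*I*√5062 ≈ 142.3*I)
d(h(-11), v) + C = (88 - 1*(-7)) + 2*I*√5062 = (88 + 7) + 2*I*√5062 = 95 + 2*I*√5062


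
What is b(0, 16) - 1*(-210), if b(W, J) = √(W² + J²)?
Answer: 226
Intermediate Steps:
b(W, J) = √(J² + W²)
b(0, 16) - 1*(-210) = √(16² + 0²) - 1*(-210) = √(256 + 0) + 210 = √256 + 210 = 16 + 210 = 226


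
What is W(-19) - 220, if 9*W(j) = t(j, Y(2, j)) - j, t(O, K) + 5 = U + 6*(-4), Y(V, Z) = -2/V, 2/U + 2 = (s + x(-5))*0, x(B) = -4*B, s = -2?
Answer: -1991/9 ≈ -221.22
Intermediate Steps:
U = -1 (U = 2/(-2 + (-2 - 4*(-5))*0) = 2/(-2 + (-2 + 20)*0) = 2/(-2 + 18*0) = 2/(-2 + 0) = 2/(-2) = 2*(-½) = -1)
t(O, K) = -30 (t(O, K) = -5 + (-1 + 6*(-4)) = -5 + (-1 - 24) = -5 - 25 = -30)
W(j) = -10/3 - j/9 (W(j) = (-30 - j)/9 = -10/3 - j/9)
W(-19) - 220 = (-10/3 - ⅑*(-19)) - 220 = (-10/3 + 19/9) - 220 = -11/9 - 220 = -1991/9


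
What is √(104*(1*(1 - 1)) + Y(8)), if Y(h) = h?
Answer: 2*√2 ≈ 2.8284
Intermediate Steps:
√(104*(1*(1 - 1)) + Y(8)) = √(104*(1*(1 - 1)) + 8) = √(104*(1*0) + 8) = √(104*0 + 8) = √(0 + 8) = √8 = 2*√2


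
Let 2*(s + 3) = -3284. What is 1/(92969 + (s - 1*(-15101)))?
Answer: 1/106425 ≈ 9.3963e-6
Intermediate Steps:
s = -1645 (s = -3 + (½)*(-3284) = -3 - 1642 = -1645)
1/(92969 + (s - 1*(-15101))) = 1/(92969 + (-1645 - 1*(-15101))) = 1/(92969 + (-1645 + 15101)) = 1/(92969 + 13456) = 1/106425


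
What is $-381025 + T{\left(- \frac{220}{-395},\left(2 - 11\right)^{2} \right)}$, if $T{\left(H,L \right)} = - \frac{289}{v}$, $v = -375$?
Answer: $- \frac{142884086}{375} \approx -3.8102 \cdot 10^{5}$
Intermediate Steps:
$T{\left(H,L \right)} = \frac{289}{375}$ ($T{\left(H,L \right)} = - \frac{289}{-375} = \left(-289\right) \left(- \frac{1}{375}\right) = \frac{289}{375}$)
$-381025 + T{\left(- \frac{220}{-395},\left(2 - 11\right)^{2} \right)} = -381025 + \frac{289}{375} = - \frac{142884086}{375}$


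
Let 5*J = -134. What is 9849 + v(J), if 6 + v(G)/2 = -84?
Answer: 9669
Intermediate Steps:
J = -134/5 (J = (⅕)*(-134) = -134/5 ≈ -26.800)
v(G) = -180 (v(G) = -12 + 2*(-84) = -12 - 168 = -180)
9849 + v(J) = 9849 - 180 = 9669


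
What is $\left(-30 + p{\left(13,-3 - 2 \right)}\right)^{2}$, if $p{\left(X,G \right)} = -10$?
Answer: $1600$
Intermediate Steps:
$\left(-30 + p{\left(13,-3 - 2 \right)}\right)^{2} = \left(-30 - 10\right)^{2} = \left(-40\right)^{2} = 1600$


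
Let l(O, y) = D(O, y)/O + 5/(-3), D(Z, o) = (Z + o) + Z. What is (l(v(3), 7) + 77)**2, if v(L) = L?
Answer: 57121/9 ≈ 6346.8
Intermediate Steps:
D(Z, o) = o + 2*Z
l(O, y) = -5/3 + (y + 2*O)/O (l(O, y) = (y + 2*O)/O + 5/(-3) = (y + 2*O)/O + 5*(-1/3) = (y + 2*O)/O - 5/3 = -5/3 + (y + 2*O)/O)
(l(v(3), 7) + 77)**2 = ((7 + (1/3)*3)/3 + 77)**2 = ((7 + 1)/3 + 77)**2 = ((1/3)*8 + 77)**2 = (8/3 + 77)**2 = (239/3)**2 = 57121/9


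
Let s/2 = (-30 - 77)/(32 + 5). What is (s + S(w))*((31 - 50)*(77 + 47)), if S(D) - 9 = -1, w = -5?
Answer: -193192/37 ≈ -5221.4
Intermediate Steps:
S(D) = 8 (S(D) = 9 - 1 = 8)
s = -214/37 (s = 2*((-30 - 77)/(32 + 5)) = 2*(-107/37) = -214/37 ≈ -5.7838)
(s + S(w))*((31 - 50)*(77 + 47)) = (-214/37 + 8)*((31 - 50)*(77 + 47)) = 82*(-19*124)/37 = (82/37)*(-2356) = -193192/37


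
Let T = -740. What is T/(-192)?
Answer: 185/48 ≈ 3.8542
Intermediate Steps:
T/(-192) = -740/(-192) = -740*(-1/192) = 185/48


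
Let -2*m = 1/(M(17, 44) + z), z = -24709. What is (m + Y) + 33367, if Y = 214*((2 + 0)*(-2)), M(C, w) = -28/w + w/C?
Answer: 300415814983/9240436 ≈ 32511.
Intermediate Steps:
Y = -856 (Y = 214*(2*(-2)) = 214*(-4) = -856)
m = 187/9240436 (m = -1/(2*((-28/44 + 44/17) - 24709)) = -1/(2*((-28*1/44 + 44*(1/17)) - 24709)) = -1/(2*((-7/11 + 44/17) - 24709)) = -1/(2*(365/187 - 24709)) = -1/(2*(-4620218/187)) = -½*(-187/4620218) = 187/9240436 ≈ 2.0237e-5)
(m + Y) + 33367 = (187/9240436 - 856) + 33367 = -7909813029/9240436 + 33367 = 300415814983/9240436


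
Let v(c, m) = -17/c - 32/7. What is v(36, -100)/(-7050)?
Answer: 1271/1776600 ≈ 0.00071541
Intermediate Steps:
v(c, m) = -32/7 - 17/c (v(c, m) = -17/c - 32*⅐ = -17/c - 32/7 = -32/7 - 17/c)
v(36, -100)/(-7050) = (-32/7 - 17/36)/(-7050) = (-32/7 - 17*1/36)*(-1/7050) = (-32/7 - 17/36)*(-1/7050) = -1271/252*(-1/7050) = 1271/1776600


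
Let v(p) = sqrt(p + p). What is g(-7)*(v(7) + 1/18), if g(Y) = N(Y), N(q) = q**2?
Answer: 49/18 + 49*sqrt(14) ≈ 186.06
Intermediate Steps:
g(Y) = Y**2
v(p) = sqrt(2)*sqrt(p) (v(p) = sqrt(2*p) = sqrt(2)*sqrt(p))
g(-7)*(v(7) + 1/18) = (-7)**2*(sqrt(2)*sqrt(7) + 1/18) = 49*(sqrt(14) + 1/18) = 49*(1/18 + sqrt(14)) = 49/18 + 49*sqrt(14)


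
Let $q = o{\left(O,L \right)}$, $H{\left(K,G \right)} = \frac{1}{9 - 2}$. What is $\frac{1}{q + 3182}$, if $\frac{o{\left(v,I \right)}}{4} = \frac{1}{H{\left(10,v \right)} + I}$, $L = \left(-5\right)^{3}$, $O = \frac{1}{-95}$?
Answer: $\frac{437}{1390520} \approx 0.00031427$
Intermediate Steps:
$O = - \frac{1}{95} \approx -0.010526$
$H{\left(K,G \right)} = \frac{1}{7}$
$L = -125$
$o{\left(v,I \right)} = \frac{4}{\frac{1}{7} + I}$
$q = - \frac{14}{437}$ ($q = \frac{28}{1 + 7 \left(-125\right)} = \frac{28}{1 - 875} = \frac{28}{-874} = 28 \left(- \frac{1}{874}\right) = - \frac{14}{437} \approx -0.032037$)
$\frac{1}{q + 3182} = \frac{1}{- \frac{14}{437} + 3182} = \frac{1}{\frac{1390520}{437}} = \frac{437}{1390520}$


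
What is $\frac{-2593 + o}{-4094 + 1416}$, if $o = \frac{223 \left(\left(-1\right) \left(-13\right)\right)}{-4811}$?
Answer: $\frac{6238911}{6441929} \approx 0.96848$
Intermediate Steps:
$o = - \frac{2899}{4811}$ ($o = 223 \cdot 13 \left(- \frac{1}{4811}\right) = 2899 \left(- \frac{1}{4811}\right) = - \frac{2899}{4811} \approx -0.60258$)
$\frac{-2593 + o}{-4094 + 1416} = \frac{-2593 - \frac{2899}{4811}}{-4094 + 1416} = - \frac{12477822}{4811 \left(-2678\right)} = \left(- \frac{12477822}{4811}\right) \left(- \frac{1}{2678}\right) = \frac{6238911}{6441929}$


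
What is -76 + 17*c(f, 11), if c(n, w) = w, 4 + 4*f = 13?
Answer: 111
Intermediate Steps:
f = 9/4 (f = -1 + (¼)*13 = -1 + 13/4 = 9/4 ≈ 2.2500)
-76 + 17*c(f, 11) = -76 + 17*11 = -76 + 187 = 111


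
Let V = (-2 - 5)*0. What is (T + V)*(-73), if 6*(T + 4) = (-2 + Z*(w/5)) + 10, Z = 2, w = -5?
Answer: 219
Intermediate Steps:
T = -3 (T = -4 + ((-2 + 2*(-5/5)) + 10)/6 = -4 + ((-2 + 2*(-5*1/5)) + 10)/6 = -4 + ((-2 + 2*(-1)) + 10)/6 = -4 + ((-2 - 2) + 10)/6 = -4 + (-4 + 10)/6 = -4 + (1/6)*6 = -4 + 1 = -3)
V = 0 (V = -7*0 = 0)
(T + V)*(-73) = (-3 + 0)*(-73) = -3*(-73) = 219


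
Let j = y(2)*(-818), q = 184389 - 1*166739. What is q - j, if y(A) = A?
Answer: 19286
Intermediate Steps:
q = 17650 (q = 184389 - 166739 = 17650)
j = -1636 (j = 2*(-818) = -1636)
q - j = 17650 - 1*(-1636) = 17650 + 1636 = 19286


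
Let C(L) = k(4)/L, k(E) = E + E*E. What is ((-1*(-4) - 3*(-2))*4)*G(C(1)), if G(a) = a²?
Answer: 16000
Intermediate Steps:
k(E) = E + E²
C(L) = 20/L (C(L) = (4*(1 + 4))/L = (4*5)/L = 20/L)
((-1*(-4) - 3*(-2))*4)*G(C(1)) = ((-1*(-4) - 3*(-2))*4)*(20/1)² = ((4 + 6)*4)*(20*1)² = (10*4)*20² = 40*400 = 16000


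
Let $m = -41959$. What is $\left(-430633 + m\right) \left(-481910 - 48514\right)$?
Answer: $250674139008$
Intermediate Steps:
$\left(-430633 + m\right) \left(-481910 - 48514\right) = \left(-430633 - 41959\right) \left(-481910 - 48514\right) = \left(-472592\right) \left(-530424\right) = 250674139008$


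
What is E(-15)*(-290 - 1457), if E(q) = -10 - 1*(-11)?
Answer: -1747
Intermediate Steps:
E(q) = 1 (E(q) = -10 + 11 = 1)
E(-15)*(-290 - 1457) = 1*(-290 - 1457) = 1*(-1747) = -1747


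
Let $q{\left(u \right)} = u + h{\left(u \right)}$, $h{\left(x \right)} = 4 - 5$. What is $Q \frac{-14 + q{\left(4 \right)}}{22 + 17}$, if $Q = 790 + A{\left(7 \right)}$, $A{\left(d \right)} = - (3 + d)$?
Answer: $-220$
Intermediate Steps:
$A{\left(d \right)} = -3 - d$
$h{\left(x \right)} = -1$ ($h{\left(x \right)} = 4 - 5 = -1$)
$q{\left(u \right)} = -1 + u$ ($q{\left(u \right)} = u - 1 = -1 + u$)
$Q = 780$ ($Q = 790 - 10 = 780$)
$Q \frac{-14 + q{\left(4 \right)}}{22 + 17} = 780 \frac{-14 + \left(-1 + 4\right)}{22 + 17} = 780 \frac{-14 + 3}{39} = 780 \left(\left(-11\right) \frac{1}{39}\right) = 780 \left(- \frac{11}{39}\right) = -220$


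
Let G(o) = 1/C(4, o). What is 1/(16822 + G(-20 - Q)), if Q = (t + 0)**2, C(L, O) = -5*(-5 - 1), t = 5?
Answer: 30/504661 ≈ 5.9446e-5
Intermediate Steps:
C(L, O) = 30 (C(L, O) = -5*(-6) = 30)
Q = 25 (Q = (5 + 0)**2 = 5**2 = 25)
G(o) = 1/30
1/(16822 + G(-20 - Q)) = 1/(16822 + 1/30) = 1/(504661/30) = 30/504661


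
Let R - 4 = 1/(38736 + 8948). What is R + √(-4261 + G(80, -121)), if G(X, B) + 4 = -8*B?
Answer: 190737/47684 + I*√3297 ≈ 4.0 + 57.419*I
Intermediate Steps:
G(X, B) = -4 - 8*B
R = 190737/47684 (R = 4 + 1/(38736 + 8948) = 4 + 1/47684 = 190737/47684 ≈ 4.0000)
R + √(-4261 + G(80, -121)) = 190737/47684 + √(-4261 + (-4 - 8*(-121))) = 190737/47684 + √(-4261 + (-4 + 968)) = 190737/47684 + √(-4261 + 964) = 190737/47684 + √(-3297) = 190737/47684 + I*√3297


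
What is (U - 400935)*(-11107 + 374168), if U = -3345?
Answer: -146778301080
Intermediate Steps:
(U - 400935)*(-11107 + 374168) = (-3345 - 400935)*(-11107 + 374168) = -404280*363061 = -146778301080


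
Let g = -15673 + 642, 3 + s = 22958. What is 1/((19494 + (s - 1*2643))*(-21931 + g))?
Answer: -1/1471309372 ≈ -6.7967e-10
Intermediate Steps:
s = 22955 (s = -3 + 22958 = 22955)
g = -15031
1/((19494 + (s - 1*2643))*(-21931 + g)) = 1/((19494 + (22955 - 1*2643))*(-21931 - 15031)) = 1/((19494 + (22955 - 2643))*(-36962)) = 1/((19494 + 20312)*(-36962)) = 1/(39806*(-36962)) = 1/(-1471309372) = -1/1471309372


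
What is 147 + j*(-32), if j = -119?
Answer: 3955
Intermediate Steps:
147 + j*(-32) = 147 - 119*(-32) = 147 + 3808 = 3955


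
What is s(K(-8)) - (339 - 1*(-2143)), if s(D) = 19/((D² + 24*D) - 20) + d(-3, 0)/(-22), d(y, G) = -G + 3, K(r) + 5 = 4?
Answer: -2348519/946 ≈ -2482.6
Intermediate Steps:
K(r) = -1 (K(r) = -5 + 4 = -1)
d(y, G) = 3 - G
s(D) = -3/22 + 19/(-20 + D² + 24*D) (s(D) = 19/((D² + 24*D) - 20) + (3 - 1*0)/(-22) = 19/(-20 + D² + 24*D) + (3 + 0)*(-1/22) = 19/(-20 + D² + 24*D) + 3*(-1/22) = 19/(-20 + D² + 24*D) - 3/22 = -3/22 + 19/(-20 + D² + 24*D))
s(K(-8)) - (339 - 1*(-2143)) = (478 - 72*(-1) - 3*(-1)²)/(22*(-20 + (-1)² + 24*(-1))) - (339 - 1*(-2143)) = (478 + 72 - 3*1)/(22*(-20 + 1 - 24)) - (339 + 2143) = (1/22)*(478 + 72 - 3)/(-43) - 1*2482 = (1/22)*(-1/43)*547 - 2482 = -547/946 - 2482 = -2348519/946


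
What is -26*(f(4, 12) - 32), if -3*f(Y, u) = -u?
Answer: 728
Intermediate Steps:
f(Y, u) = u/3 (f(Y, u) = -(-1)*u/3 = u/3)
-26*(f(4, 12) - 32) = -26*((⅓)*12 - 32) = -26*(4 - 32) = -26*(-28) = 728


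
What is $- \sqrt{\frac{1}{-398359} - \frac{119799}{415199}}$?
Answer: $- \frac{4 i \sqrt{493335711778475672665}}{165398258441} \approx - 0.53716 i$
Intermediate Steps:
$- \sqrt{\frac{1}{-398359} - \frac{119799}{415199}} = - \sqrt{- \frac{1}{398359} - \frac{119799}{415199}} = - \sqrt{- \frac{47723425040}{165398258441}} = - \frac{4 i \sqrt{493335711778475672665}}{165398258441}$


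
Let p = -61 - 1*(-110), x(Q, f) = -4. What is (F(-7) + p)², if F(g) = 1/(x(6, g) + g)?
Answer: 289444/121 ≈ 2392.1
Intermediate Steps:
F(g) = 1/(-4 + g)
p = 49 (p = -61 + 110 = 49)
(F(-7) + p)² = (1/(-4 - 7) + 49)² = (1/(-11) + 49)² = (-1/11 + 49)² = (538/11)² = 289444/121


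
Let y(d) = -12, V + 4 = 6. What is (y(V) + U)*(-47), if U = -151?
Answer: 7661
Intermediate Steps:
V = 2 (V = -4 + 6 = 2)
(y(V) + U)*(-47) = (-12 - 151)*(-47) = -163*(-47) = 7661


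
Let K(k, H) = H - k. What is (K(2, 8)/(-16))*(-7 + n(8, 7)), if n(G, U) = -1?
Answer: 3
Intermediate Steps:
(K(2, 8)/(-16))*(-7 + n(8, 7)) = ((8 - 1*2)/(-16))*(-7 - 1) = ((8 - 2)*(-1/16))*(-8) = (6*(-1/16))*(-8) = -3/8*(-8) = 3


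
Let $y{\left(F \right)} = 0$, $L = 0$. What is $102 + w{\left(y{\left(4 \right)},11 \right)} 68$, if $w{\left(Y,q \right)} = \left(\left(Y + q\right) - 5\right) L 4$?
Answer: $102$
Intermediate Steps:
$w{\left(Y,q \right)} = 0$ ($w{\left(Y,q \right)} = \left(\left(Y + q\right) - 5\right) 0 \cdot 4 = \left(-5 + Y + q\right) 0 \cdot 4 = 0 \cdot 4 = 0$)
$102 + w{\left(y{\left(4 \right)},11 \right)} 68 = 102 + 0 \cdot 68 = 102 + 0 = 102$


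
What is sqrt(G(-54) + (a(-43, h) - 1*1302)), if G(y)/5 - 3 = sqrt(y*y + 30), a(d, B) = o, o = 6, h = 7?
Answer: sqrt(-1281 + 5*sqrt(2946)) ≈ 31.774*I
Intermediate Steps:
a(d, B) = 6
G(y) = 15 + 5*sqrt(30 + y**2) (G(y) = 15 + 5*sqrt(y*y + 30) = 15 + 5*sqrt(y**2 + 30) = 15 + 5*sqrt(30 + y**2))
sqrt(G(-54) + (a(-43, h) - 1*1302)) = sqrt((15 + 5*sqrt(30 + (-54)**2)) + (6 - 1*1302)) = sqrt((15 + 5*sqrt(30 + 2916)) + (6 - 1302)) = sqrt((15 + 5*sqrt(2946)) - 1296) = sqrt(-1281 + 5*sqrt(2946))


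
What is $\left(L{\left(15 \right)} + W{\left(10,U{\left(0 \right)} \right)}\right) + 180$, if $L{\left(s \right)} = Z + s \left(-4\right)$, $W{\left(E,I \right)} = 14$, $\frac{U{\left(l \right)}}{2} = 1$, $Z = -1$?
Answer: $133$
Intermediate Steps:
$U{\left(l \right)} = 2$ ($U{\left(l \right)} = 2 \cdot 1 = 2$)
$L{\left(s \right)} = -1 - 4 s$ ($L{\left(s \right)} = -1 + s \left(-4\right) = -1 - 4 s$)
$\left(L{\left(15 \right)} + W{\left(10,U{\left(0 \right)} \right)}\right) + 180 = \left(\left(-1 - 60\right) + 14\right) + 180 = \left(-61 + 14\right) + 180 = -47 + 180 = 133$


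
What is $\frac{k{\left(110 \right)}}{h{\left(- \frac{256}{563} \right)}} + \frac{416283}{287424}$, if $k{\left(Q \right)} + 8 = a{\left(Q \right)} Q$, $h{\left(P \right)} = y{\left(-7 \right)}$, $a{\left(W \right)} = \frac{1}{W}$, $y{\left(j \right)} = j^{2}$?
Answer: $\frac{875519}{670656} \approx 1.3055$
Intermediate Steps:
$h{\left(P \right)} = 49$ ($h{\left(P \right)} = \left(-7\right)^{2} = 49$)
$k{\left(Q \right)} = -7$ ($k{\left(Q \right)} = -8 + \frac{Q}{Q} = -8 + 1 = -7$)
$\frac{k{\left(110 \right)}}{h{\left(- \frac{256}{563} \right)}} + \frac{416283}{287424} = - \frac{7}{49} + \frac{416283}{287424} = \left(-7\right) \frac{1}{49} + 416283 \cdot \frac{1}{287424} = - \frac{1}{7} + \frac{138761}{95808} = \frac{875519}{670656}$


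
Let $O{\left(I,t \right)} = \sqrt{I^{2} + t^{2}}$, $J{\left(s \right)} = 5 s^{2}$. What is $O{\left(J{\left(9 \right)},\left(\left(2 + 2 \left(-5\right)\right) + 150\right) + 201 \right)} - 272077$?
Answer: $-272077 + \sqrt{281674} \approx -2.7155 \cdot 10^{5}$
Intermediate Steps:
$O{\left(J{\left(9 \right)},\left(\left(2 + 2 \left(-5\right)\right) + 150\right) + 201 \right)} - 272077 = \sqrt{\left(5 \cdot 9^{2}\right)^{2} + \left(\left(\left(2 + 2 \left(-5\right)\right) + 150\right) + 201\right)^{2}} - 272077 = \sqrt{\left(5 \cdot 81\right)^{2} + \left(\left(\left(2 - 10\right) + 150\right) + 201\right)^{2}} - 272077 = \sqrt{405^{2} + \left(\left(-8 + 150\right) + 201\right)^{2}} - 272077 = \sqrt{164025 + \left(142 + 201\right)^{2}} - 272077 = \sqrt{164025 + 343^{2}} - 272077 = \sqrt{164025 + 117649} - 272077 = \sqrt{281674} - 272077 = -272077 + \sqrt{281674}$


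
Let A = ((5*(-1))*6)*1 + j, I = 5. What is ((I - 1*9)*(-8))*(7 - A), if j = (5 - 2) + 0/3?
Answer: 1088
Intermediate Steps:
j = 3 (j = 3 + 0*(1/3) = 3 + 0 = 3)
A = -27 (A = ((5*(-1))*6)*1 + 3 = -5*6*1 + 3 = -30*1 + 3 = -30 + 3 = -27)
((I - 1*9)*(-8))*(7 - A) = ((5 - 1*9)*(-8))*(7 - 1*(-27)) = ((5 - 9)*(-8))*(7 + 27) = -4*(-8)*34 = 32*34 = 1088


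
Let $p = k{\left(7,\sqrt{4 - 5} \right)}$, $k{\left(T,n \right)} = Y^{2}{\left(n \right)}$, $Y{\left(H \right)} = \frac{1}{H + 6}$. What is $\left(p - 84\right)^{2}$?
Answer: $\frac{13216031377}{1874161} + \frac{2759064 i}{1874161} \approx 7051.7 + 1.4722 i$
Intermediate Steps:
$Y{\left(H \right)} = \frac{1}{6 + H}$
$k{\left(T,n \right)} = \frac{1}{\left(6 + n\right)^{2}}$ ($k{\left(T,n \right)} = \left(\frac{1}{6 + n}\right)^{2} = \frac{1}{\left(6 + n\right)^{2}}$)
$p = \frac{1}{\left(6 + i\right)^{2}}$ ($p = \frac{1}{\left(6 + \sqrt{4 - 5}\right)^{2}} = \frac{1}{\left(6 + \sqrt{-1}\right)^{2}} = \frac{1}{\left(6 + i\right)^{2}} \approx 0.025566 - 0.0087655 i$)
$\left(p - 84\right)^{2} = \left(\frac{\left(6 - i\right)^{2}}{1369} - 84\right)^{2} = \left(-84 + \frac{\left(6 - i\right)^{2}}{1369}\right)^{2}$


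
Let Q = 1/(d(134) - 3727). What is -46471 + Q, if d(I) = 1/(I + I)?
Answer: -46416861553/998835 ≈ -46471.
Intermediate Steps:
d(I) = 1/(2*I)
Q = -268/998835 (Q = 1/((1/2)/134 - 3727) = 1/((1/2)*(1/134) - 3727) = 1/(1/268 - 3727) = 1/(-998835/268) = -268/998835 ≈ -0.00026831)
-46471 + Q = -46471 - 268/998835 = -46416861553/998835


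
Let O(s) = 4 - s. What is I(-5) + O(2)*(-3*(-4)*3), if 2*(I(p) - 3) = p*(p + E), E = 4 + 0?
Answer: 155/2 ≈ 77.500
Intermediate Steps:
E = 4
I(p) = 3 + p*(4 + p)/2 (I(p) = 3 + (p*(p + 4))/2 = 3 + (p*(4 + p))/2 = 3 + p*(4 + p)/2)
I(-5) + O(2)*(-3*(-4)*3) = (3 + (½)*(-5)² + 2*(-5)) + (4 - 1*2)*(-3*(-4)*3) = (3 + (½)*25 - 10) + (4 - 2)*(12*3) = (3 + 25/2 - 10) + 2*36 = 11/2 + 72 = 155/2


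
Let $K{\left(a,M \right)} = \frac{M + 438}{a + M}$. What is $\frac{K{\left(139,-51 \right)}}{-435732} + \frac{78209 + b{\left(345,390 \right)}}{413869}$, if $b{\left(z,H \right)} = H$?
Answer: $\frac{1004557528627}{5289855035168} \approx 0.1899$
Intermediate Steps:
$K{\left(a,M \right)} = \frac{438 + M}{M + a}$
$\frac{K{\left(139,-51 \right)}}{-435732} + \frac{78209 + b{\left(345,390 \right)}}{413869} = \frac{\frac{1}{-51 + 139} \left(438 - 51\right)}{-435732} + \frac{78209 + 390}{413869} = \frac{1}{88} \cdot 387 \left(- \frac{1}{435732}\right) + 78599 \cdot \frac{1}{413869} = \frac{1}{88} \cdot 387 \left(- \frac{1}{435732}\right) + \frac{78599}{413869} = \frac{387}{88} \left(- \frac{1}{435732}\right) + \frac{78599}{413869} = - \frac{129}{12781472} + \frac{78599}{413869} = \frac{1004557528627}{5289855035168}$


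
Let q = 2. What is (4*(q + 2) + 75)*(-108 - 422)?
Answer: -48230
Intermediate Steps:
(4*(q + 2) + 75)*(-108 - 422) = (4*(2 + 2) + 75)*(-108 - 422) = (4*4 + 75)*(-530) = (16 + 75)*(-530) = 91*(-530) = -48230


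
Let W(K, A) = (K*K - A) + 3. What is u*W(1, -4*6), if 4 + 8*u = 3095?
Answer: 21637/2 ≈ 10819.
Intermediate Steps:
W(K, A) = 3 + K**2 - A (W(K, A) = (K**2 - A) + 3 = 3 + K**2 - A)
u = 3091/8 (u = -1/2 + (1/8)*3095 = -1/2 + 3095/8 = 3091/8 ≈ 386.38)
u*W(1, -4*6) = 3091*(3 + 1**2 - (-4)*6)/8 = 3091*(3 + 1 - 1*(-24))/8 = 3091*(3 + 1 + 24)/8 = (3091/8)*28 = 21637/2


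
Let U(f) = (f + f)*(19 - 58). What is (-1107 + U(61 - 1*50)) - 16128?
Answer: -18093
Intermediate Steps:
U(f) = -78*f (U(f) = (2*f)*(-39) = -78*f)
(-1107 + U(61 - 1*50)) - 16128 = (-1107 - 78*(61 - 1*50)) - 16128 = (-1107 - 78*(61 - 50)) - 16128 = (-1107 - 78*11) - 16128 = (-1107 - 858) - 16128 = -1965 - 16128 = -18093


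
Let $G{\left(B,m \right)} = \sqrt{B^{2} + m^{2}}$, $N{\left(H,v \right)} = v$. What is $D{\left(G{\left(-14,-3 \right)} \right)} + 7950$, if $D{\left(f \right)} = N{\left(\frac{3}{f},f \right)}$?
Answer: $7950 + \sqrt{205} \approx 7964.3$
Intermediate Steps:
$D{\left(f \right)} = f$
$D{\left(G{\left(-14,-3 \right)} \right)} + 7950 = \sqrt{\left(-14\right)^{2} + \left(-3\right)^{2}} + 7950 = \sqrt{196 + 9} + 7950 = \sqrt{205} + 7950 = 7950 + \sqrt{205}$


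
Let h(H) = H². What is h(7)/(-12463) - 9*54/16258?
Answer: -311530/9210157 ≈ -0.033825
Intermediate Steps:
h(7)/(-12463) - 9*54/16258 = 7²/(-12463) - 9*54/16258 = 49*(-1/12463) - 486*1/16258 = -49/12463 - 243/8129 = -311530/9210157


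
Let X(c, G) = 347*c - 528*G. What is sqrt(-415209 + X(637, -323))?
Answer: I*sqrt(23626) ≈ 153.71*I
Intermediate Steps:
X(c, G) = -528*G + 347*c
sqrt(-415209 + X(637, -323)) = sqrt(-415209 + (-528*(-323) + 347*637)) = sqrt(-415209 + (170544 + 221039)) = sqrt(-415209 + 391583) = sqrt(-23626) = I*sqrt(23626)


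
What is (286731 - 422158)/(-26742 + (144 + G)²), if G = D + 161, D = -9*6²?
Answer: 135427/26381 ≈ 5.1335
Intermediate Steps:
D = -324 (D = -9*36 = -324)
G = -163 (G = -324 + 161 = -163)
(286731 - 422158)/(-26742 + (144 + G)²) = (286731 - 422158)/(-26742 + (144 - 163)²) = -135427/(-26742 + (-19)²) = -135427/(-26742 + 361) = -135427/(-26381) = -135427*(-1/26381) = 135427/26381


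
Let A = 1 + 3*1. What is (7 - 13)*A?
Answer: -24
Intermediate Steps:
A = 4 (A = 1 + 3 = 4)
(7 - 13)*A = (7 - 13)*4 = -6*4 = -24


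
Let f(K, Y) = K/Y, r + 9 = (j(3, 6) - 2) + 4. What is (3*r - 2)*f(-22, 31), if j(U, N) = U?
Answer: 308/31 ≈ 9.9355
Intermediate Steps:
r = -4 (r = -9 + ((3 - 2) + 4) = -9 + (1 + 4) = -9 + 5 = -4)
(3*r - 2)*f(-22, 31) = (3*(-4) - 2)*(-22/31) = (-12 - 2)*(-22*1/31) = -14*(-22/31) = 308/31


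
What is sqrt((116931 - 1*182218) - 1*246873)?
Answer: 4*I*sqrt(19510) ≈ 558.71*I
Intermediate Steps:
sqrt((116931 - 1*182218) - 1*246873) = sqrt((116931 - 182218) - 246873) = sqrt(-65287 - 246873) = sqrt(-312160) = 4*I*sqrt(19510)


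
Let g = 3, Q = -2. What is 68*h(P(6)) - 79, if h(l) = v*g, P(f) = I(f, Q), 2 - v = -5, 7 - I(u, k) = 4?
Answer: 1349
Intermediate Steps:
I(u, k) = 3 (I(u, k) = 7 - 1*4 = 7 - 4 = 3)
v = 7 (v = 2 - 1*(-5) = 2 + 5 = 7)
P(f) = 3
h(l) = 21 (h(l) = 7*3 = 21)
68*h(P(6)) - 79 = 68*21 - 79 = 1428 - 79 = 1349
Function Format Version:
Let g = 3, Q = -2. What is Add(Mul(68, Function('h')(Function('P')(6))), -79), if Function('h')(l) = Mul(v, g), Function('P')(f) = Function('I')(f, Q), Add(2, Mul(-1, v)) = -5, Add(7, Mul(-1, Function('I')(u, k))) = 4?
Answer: 1349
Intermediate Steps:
Function('I')(u, k) = 3 (Function('I')(u, k) = Add(7, Mul(-1, 4)) = Add(7, -4) = 3)
v = 7 (v = Add(2, Mul(-1, -5)) = Add(2, 5) = 7)
Function('P')(f) = 3
Function('h')(l) = 21 (Function('h')(l) = Mul(7, 3) = 21)
Add(Mul(68, Function('h')(Function('P')(6))), -79) = Add(Mul(68, 21), -79) = Add(1428, -79) = 1349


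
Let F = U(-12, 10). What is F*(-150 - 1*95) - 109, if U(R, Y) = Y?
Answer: -2559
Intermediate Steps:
F = 10
F*(-150 - 1*95) - 109 = 10*(-150 - 1*95) - 109 = 10*(-150 - 95) - 109 = 10*(-245) - 109 = -2450 - 109 = -2559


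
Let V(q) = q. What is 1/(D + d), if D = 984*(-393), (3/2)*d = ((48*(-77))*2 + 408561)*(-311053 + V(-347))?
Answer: -1/83283071112 ≈ -1.2007e-11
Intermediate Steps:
d = -83282684400 (d = 2*(((48*(-77))*2 + 408561)*(-311053 - 347))/3 = 2*((-3696*2 + 408561)*(-311400))/3 = 2*((-7392 + 408561)*(-311400))/3 = 2*(401169*(-311400))/3 = (2/3)*(-124924026600) = -83282684400)
D = -386712
1/(D + d) = 1/(-386712 - 83282684400) = 1/(-83283071112) = -1/83283071112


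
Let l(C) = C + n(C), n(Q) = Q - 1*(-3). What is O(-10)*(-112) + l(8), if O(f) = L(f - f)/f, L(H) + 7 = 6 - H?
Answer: 39/5 ≈ 7.8000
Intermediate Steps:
n(Q) = 3 + Q (n(Q) = Q + 3 = 3 + Q)
L(H) = -1 - H (L(H) = -7 + (6 - H) = -1 - H)
O(f) = -1/f (O(f) = (-1 - (f - f))/f = (-1 - 1*0)/f = (-1 + 0)/f = -1/f)
l(C) = 3 + 2*C (l(C) = C + (3 + C) = 3 + 2*C)
O(-10)*(-112) + l(8) = -1/(-10)*(-112) + (3 + 2*8) = -1*(-⅒)*(-112) + (3 + 16) = (⅒)*(-112) + 19 = -56/5 + 19 = 39/5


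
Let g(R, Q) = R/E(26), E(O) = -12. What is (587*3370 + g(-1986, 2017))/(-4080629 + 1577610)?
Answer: -3956711/5006038 ≈ -0.79039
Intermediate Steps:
g(R, Q) = -R/12 (g(R, Q) = R/(-12) = R*(-1/12) = -R/12)
(587*3370 + g(-1986, 2017))/(-4080629 + 1577610) = (587*3370 - 1/12*(-1986))/(-4080629 + 1577610) = (1978190 + 331/2)/(-2503019) = (3956711/2)*(-1/2503019) = -3956711/5006038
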